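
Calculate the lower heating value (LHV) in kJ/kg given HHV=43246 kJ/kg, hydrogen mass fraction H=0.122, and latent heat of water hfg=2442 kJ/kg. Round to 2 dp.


LHV = HHV - hfg * 9 * H
Water correction = 2442 * 9 * 0.122 = 2681.316 kJ/kg
LHV = 43246 - 2681.316 = 40564.68 kJ/kg


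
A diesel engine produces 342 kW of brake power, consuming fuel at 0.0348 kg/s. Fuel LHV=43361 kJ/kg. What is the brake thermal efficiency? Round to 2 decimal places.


eta_BTE = (BP / (mf * LHV)) * 100
Denominator = 0.0348 * 43361 = 1508.9628 kW
eta_BTE = (342 / 1508.9628) * 100 = 22.66%


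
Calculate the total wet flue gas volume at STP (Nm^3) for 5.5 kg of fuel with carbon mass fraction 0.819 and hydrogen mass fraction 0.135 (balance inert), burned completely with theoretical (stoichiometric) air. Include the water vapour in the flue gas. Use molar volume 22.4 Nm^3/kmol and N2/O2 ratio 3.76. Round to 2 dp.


Per kg fuel: CO2 = (C/12 kmol)*22.4 = (0.819/12)*22.4 = 1.52880 Nm^3
Per kg fuel: H2O = (H/2 kmol)*22.4 = (0.135/2)*22.4 = 1.51200 Nm^3
O2 needed per kg fuel = C/12 + H/4 = 0.819/12 + 0.135/4 = 0.10200000 kmol
Per kg fuel: N2 = O2*3.76*22.4 = 0.10200000*3.76*22.4 = 8.59085 Nm^3
Total per kg = 1.52880 + 1.51200 + 8.59085 = 11.63165 Nm^3
Total = 11.63165 * 5.5 = 63.97 Nm^3


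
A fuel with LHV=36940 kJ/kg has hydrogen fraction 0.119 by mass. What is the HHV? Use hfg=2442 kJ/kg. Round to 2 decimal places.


HHV = LHV + hfg * 9 * H
Water addition = 2442 * 9 * 0.119 = 2615.382 kJ/kg
HHV = 36940 + 2615.382 = 39555.38 kJ/kg


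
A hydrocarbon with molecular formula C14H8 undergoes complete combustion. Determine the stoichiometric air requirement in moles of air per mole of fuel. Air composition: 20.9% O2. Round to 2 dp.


Balanced combustion: C14H8 + 16 O2 -> 14 CO2 + 4 H2O
O2 needed = C + H/4 = 14 + 8/4 = 16.00 moles
Air moles = O2 / 0.209 = 16.00 / 0.209 = 76.56 moles air


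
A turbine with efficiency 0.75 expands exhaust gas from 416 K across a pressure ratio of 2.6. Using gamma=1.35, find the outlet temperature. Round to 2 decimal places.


T_out = T_in * (1 - eta * (1 - PR^(-(gamma-1)/gamma)))
Exponent = -(1.35-1)/1.35 = -0.25925926
PR^exp = 2.6^(-0.25925926) = 0.78057442
Factor = 1 - 0.75*(1 - 0.78057442) = 0.83543082
T_out = 416 * 0.83543082 = 347.54 K


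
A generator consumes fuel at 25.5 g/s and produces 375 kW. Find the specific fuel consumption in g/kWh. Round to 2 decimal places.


SFC = (mf / BP) * 3600
Rate = 25.5 / 375 = 0.068000 g/(s*kW)
SFC = 0.068000 * 3600 = 244.80 g/kWh


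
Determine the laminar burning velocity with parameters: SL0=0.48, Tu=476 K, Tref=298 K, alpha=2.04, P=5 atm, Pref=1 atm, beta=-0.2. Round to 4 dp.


SL = SL0 * (Tu/Tref)^alpha * (P/Pref)^beta
T ratio = 476/298 = 1.59731544
(T ratio)^alpha = 1.59731544^2.04 = 2.599663
(P/Pref)^beta = 5^(-0.2) = 0.724780
SL = 0.48 * 2.599663 * 0.724780 = 0.9044 m/s


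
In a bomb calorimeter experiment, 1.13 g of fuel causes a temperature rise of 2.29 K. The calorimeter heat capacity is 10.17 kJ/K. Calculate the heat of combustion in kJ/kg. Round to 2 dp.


Hc = C_cal * delta_T / m_fuel
Q_released = 10.17 * 2.29 = 23.2893 kJ
m_fuel = 1.13 g = 1.13/1000 kg = 0.001130 kg
Hc = 23.2893 / 0.001130 = 20610.00 kJ/kg


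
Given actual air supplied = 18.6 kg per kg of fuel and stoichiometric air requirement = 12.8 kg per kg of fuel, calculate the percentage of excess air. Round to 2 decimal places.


Excess air = actual - stoichiometric = 18.6 - 12.8 = 5.80 kg/kg fuel
Excess air % = (excess / stoich) * 100 = (5.80 / 12.8) * 100 = 45.31%


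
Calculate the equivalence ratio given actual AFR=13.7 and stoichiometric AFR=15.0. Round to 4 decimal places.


phi = AFR_stoich / AFR_actual
phi = 15.0 / 13.7 = 1.0949


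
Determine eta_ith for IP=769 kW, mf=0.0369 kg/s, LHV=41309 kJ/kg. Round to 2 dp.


eta_ith = (IP / (mf * LHV)) * 100
Denominator = 0.0369 * 41309 = 1524.3021 kW
eta_ith = (769 / 1524.3021) * 100 = 50.45%


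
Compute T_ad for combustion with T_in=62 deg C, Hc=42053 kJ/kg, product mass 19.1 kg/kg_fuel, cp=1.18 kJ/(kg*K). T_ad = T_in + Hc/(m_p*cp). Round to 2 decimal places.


T_ad = T_in + Hc / (m_p * cp)
Denominator = 19.1 * 1.18 = 22.5380
Temperature rise = 42053 / 22.5380 = 1865.87 K
T_ad = 62 + 1865.87 = 1927.87 deg C


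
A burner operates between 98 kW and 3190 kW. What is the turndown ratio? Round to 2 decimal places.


TDR = Q_max / Q_min
TDR = 3190 / 98 = 32.55


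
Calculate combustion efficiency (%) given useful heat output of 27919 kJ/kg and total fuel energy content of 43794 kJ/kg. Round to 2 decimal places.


Efficiency = (Q_useful / Q_fuel) * 100
Efficiency = (27919 / 43794) * 100
Efficiency = 0.6375 * 100 = 63.75%


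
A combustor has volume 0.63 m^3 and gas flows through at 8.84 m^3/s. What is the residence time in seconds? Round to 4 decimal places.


tau = V / Q_flow
tau = 0.63 / 8.84 = 0.0713 s


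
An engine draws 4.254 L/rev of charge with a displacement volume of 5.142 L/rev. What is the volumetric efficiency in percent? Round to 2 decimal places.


eta_v = (V_actual / V_disp) * 100
Ratio = 4.254 / 5.142 = 0.8273
eta_v = 0.8273 * 100 = 82.73%


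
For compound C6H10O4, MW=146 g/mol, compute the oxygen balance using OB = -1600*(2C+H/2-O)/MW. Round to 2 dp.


OB = -1600 * (2C + H/2 - O) / MW
Inner = 2*6 + 10/2 - 4 = 13.00
OB = -1600 * 13.00 / 146 = -142.47%


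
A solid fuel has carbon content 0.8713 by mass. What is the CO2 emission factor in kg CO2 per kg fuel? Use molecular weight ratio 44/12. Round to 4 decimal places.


EF = C_frac * (M_CO2 / M_C)
EF = 0.8713 * (44/12)
EF = 0.8713 * 3.666667 = 3.1948 kg_CO2/kg_fuel


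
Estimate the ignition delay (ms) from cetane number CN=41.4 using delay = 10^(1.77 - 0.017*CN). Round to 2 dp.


delay = 10^(1.77 - 0.017*CN)
Exponent = 1.77 - 0.017*41.4 = 1.0662
delay = 10^1.0662 = 11.65 ms


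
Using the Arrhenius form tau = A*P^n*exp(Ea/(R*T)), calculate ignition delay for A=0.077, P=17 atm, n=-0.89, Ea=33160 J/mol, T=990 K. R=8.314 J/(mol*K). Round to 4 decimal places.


tau = A * P^n * exp(Ea/(R*T))
P^n = 17^(-0.89) = 0.08033420
Ea/(R*T) = 33160/(8.314*990) = 4.028741
exp(Ea/(R*T)) = 56.190102
tau = 0.077 * 0.08033420 * 56.190102 = 0.3476 ms


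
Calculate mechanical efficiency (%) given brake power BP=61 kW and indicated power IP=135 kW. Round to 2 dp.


eta_mech = (BP / IP) * 100
Ratio = 61 / 135 = 0.4519
eta_mech = 0.4519 * 100 = 45.19%


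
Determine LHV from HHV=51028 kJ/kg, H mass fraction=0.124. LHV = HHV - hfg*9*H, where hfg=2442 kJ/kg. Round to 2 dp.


LHV = HHV - hfg * 9 * H
Water correction = 2442 * 9 * 0.124 = 2725.272 kJ/kg
LHV = 51028 - 2725.272 = 48302.73 kJ/kg


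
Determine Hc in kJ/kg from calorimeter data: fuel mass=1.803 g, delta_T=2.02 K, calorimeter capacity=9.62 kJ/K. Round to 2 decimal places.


Hc = C_cal * delta_T / m_fuel
Q_released = 9.62 * 2.02 = 19.4324 kJ
m_fuel = 1.803 g = 1.803/1000 kg = 0.001803 kg
Hc = 19.4324 / 0.001803 = 10777.81 kJ/kg


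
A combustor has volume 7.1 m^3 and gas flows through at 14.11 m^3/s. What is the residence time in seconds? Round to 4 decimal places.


tau = V / Q_flow
tau = 7.1 / 14.11 = 0.5032 s


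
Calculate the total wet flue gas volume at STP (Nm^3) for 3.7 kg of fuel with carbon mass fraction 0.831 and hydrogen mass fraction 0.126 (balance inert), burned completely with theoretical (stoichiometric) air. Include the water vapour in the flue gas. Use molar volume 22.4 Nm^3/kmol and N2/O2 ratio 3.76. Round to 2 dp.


Per kg fuel: CO2 = (C/12 kmol)*22.4 = (0.831/12)*22.4 = 1.55120 Nm^3
Per kg fuel: H2O = (H/2 kmol)*22.4 = (0.126/2)*22.4 = 1.41120 Nm^3
O2 needed per kg fuel = C/12 + H/4 = 0.831/12 + 0.126/4 = 0.10075000 kmol
Per kg fuel: N2 = O2*3.76*22.4 = 0.10075000*3.76*22.4 = 8.48557 Nm^3
Total per kg = 1.55120 + 1.41120 + 8.48557 = 11.44797 Nm^3
Total = 11.44797 * 3.7 = 42.36 Nm^3


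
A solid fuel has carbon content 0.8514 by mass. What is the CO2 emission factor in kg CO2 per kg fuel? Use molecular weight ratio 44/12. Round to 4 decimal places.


EF = C_frac * (M_CO2 / M_C)
EF = 0.8514 * (44/12)
EF = 0.8514 * 3.666667 = 3.1218 kg_CO2/kg_fuel


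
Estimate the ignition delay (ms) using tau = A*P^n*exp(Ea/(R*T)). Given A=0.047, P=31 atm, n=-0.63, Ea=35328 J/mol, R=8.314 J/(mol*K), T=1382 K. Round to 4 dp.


tau = A * P^n * exp(Ea/(R*T))
P^n = 31^(-0.63) = 0.11493231
Ea/(R*T) = 35328/(8.314*1382) = 3.074688
exp(Ea/(R*T)) = 21.643118
tau = 0.047 * 0.11493231 * 21.643118 = 0.1169 ms


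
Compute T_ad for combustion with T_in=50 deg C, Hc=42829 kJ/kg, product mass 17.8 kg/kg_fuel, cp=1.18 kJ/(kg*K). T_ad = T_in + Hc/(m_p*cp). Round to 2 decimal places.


T_ad = T_in + Hc / (m_p * cp)
Denominator = 17.8 * 1.18 = 21.0040
Temperature rise = 42829 / 21.0040 = 2039.09 K
T_ad = 50 + 2039.09 = 2089.09 deg C


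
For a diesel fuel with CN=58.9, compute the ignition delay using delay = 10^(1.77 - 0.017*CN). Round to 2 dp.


delay = 10^(1.77 - 0.017*CN)
Exponent = 1.77 - 0.017*58.9 = 0.7687
delay = 10^0.7687 = 5.87 ms


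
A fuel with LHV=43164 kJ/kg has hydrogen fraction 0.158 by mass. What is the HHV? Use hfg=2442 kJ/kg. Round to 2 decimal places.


HHV = LHV + hfg * 9 * H
Water addition = 2442 * 9 * 0.158 = 3472.524 kJ/kg
HHV = 43164 + 3472.524 = 46636.52 kJ/kg


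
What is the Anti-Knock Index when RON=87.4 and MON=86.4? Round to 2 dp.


AKI = (RON + MON) / 2
AKI = (87.4 + 86.4) / 2
AKI = 173.8 / 2 = 86.90


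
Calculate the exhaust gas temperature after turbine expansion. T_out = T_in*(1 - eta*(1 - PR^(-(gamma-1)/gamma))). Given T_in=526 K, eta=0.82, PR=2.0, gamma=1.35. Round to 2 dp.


T_out = T_in * (1 - eta * (1 - PR^(-(gamma-1)/gamma)))
Exponent = -(1.35-1)/1.35 = -0.25925926
PR^exp = 2.0^(-0.25925926) = 0.83551680
Factor = 1 - 0.82*(1 - 0.83551680) = 0.86512378
T_out = 526 * 0.86512378 = 455.06 K


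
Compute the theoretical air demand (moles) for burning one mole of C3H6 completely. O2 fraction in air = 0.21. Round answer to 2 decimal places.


Balanced combustion: C3H6 + 4.5 O2 -> 3 CO2 + 3 H2O
O2 needed = C + H/4 = 3 + 6/4 = 4.50 moles
Air moles = O2 / 0.21 = 4.50 / 0.21 = 21.43 moles air


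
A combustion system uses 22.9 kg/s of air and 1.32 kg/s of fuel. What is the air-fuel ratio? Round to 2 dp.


AFR = m_air / m_fuel
AFR = 22.9 / 1.32 = 17.35


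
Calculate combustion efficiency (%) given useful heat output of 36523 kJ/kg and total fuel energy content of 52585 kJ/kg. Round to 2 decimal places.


Efficiency = (Q_useful / Q_fuel) * 100
Efficiency = (36523 / 52585) * 100
Efficiency = 0.6946 * 100 = 69.46%


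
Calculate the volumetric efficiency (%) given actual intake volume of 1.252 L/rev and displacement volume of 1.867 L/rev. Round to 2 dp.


eta_v = (V_actual / V_disp) * 100
Ratio = 1.252 / 1.867 = 0.6706
eta_v = 0.6706 * 100 = 67.06%


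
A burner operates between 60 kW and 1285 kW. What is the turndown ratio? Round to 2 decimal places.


TDR = Q_max / Q_min
TDR = 1285 / 60 = 21.42


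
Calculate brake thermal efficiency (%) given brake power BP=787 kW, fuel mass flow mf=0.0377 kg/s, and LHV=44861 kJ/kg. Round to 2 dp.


eta_BTE = (BP / (mf * LHV)) * 100
Denominator = 0.0377 * 44861 = 1691.2597 kW
eta_BTE = (787 / 1691.2597) * 100 = 46.53%


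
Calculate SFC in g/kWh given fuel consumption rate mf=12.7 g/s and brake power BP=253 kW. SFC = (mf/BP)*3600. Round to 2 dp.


SFC = (mf / BP) * 3600
Rate = 12.7 / 253 = 0.050198 g/(s*kW)
SFC = 0.050198 * 3600 = 180.71 g/kWh


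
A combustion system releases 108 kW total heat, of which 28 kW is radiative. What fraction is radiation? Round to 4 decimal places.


f_rad = Q_rad / Q_total
f_rad = 28 / 108 = 0.2593


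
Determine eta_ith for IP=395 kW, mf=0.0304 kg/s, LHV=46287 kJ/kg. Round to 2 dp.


eta_ith = (IP / (mf * LHV)) * 100
Denominator = 0.0304 * 46287 = 1407.1248 kW
eta_ith = (395 / 1407.1248) * 100 = 28.07%


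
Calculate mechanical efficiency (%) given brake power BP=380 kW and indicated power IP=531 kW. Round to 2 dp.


eta_mech = (BP / IP) * 100
Ratio = 380 / 531 = 0.7156
eta_mech = 0.7156 * 100 = 71.56%


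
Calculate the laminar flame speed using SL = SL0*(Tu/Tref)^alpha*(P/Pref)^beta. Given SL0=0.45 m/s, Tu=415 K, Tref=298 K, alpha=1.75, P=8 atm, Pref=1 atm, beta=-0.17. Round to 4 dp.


SL = SL0 * (Tu/Tref)^alpha * (P/Pref)^beta
T ratio = 415/298 = 1.39261745
(T ratio)^alpha = 1.39261745^1.75 = 1.785277
(P/Pref)^beta = 8^(-0.17) = 0.702222
SL = 0.45 * 1.785277 * 0.702222 = 0.5641 m/s


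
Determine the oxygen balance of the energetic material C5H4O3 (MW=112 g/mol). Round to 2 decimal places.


OB = -1600 * (2C + H/2 - O) / MW
Inner = 2*5 + 4/2 - 3 = 9.00
OB = -1600 * 9.00 / 112 = -128.57%


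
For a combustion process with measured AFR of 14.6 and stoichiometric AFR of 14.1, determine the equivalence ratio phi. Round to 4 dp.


phi = AFR_stoich / AFR_actual
phi = 14.1 / 14.6 = 0.9658


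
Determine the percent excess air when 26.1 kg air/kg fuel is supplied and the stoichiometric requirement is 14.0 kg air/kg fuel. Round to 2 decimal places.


Excess air = actual - stoichiometric = 26.1 - 14.0 = 12.10 kg/kg fuel
Excess air % = (excess / stoich) * 100 = (12.10 / 14.0) * 100 = 86.43%


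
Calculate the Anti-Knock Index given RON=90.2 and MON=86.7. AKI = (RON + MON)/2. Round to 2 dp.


AKI = (RON + MON) / 2
AKI = (90.2 + 86.7) / 2
AKI = 176.9 / 2 = 88.45


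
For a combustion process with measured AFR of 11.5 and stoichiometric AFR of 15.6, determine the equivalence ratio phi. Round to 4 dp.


phi = AFR_stoich / AFR_actual
phi = 15.6 / 11.5 = 1.3565


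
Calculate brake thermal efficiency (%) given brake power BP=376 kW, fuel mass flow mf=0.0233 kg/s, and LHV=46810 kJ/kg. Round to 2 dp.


eta_BTE = (BP / (mf * LHV)) * 100
Denominator = 0.0233 * 46810 = 1090.6730 kW
eta_BTE = (376 / 1090.6730) * 100 = 34.47%


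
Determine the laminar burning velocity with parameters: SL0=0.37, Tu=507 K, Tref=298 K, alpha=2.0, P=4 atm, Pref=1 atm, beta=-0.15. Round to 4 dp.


SL = SL0 * (Tu/Tref)^alpha * (P/Pref)^beta
T ratio = 507/298 = 1.70134228
(T ratio)^alpha = 1.70134228^2.0 = 2.894566
(P/Pref)^beta = 4^(-0.15) = 0.812252
SL = 0.37 * 2.894566 * 0.812252 = 0.8699 m/s


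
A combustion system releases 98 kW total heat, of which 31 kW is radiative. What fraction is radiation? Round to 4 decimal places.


f_rad = Q_rad / Q_total
f_rad = 31 / 98 = 0.3163


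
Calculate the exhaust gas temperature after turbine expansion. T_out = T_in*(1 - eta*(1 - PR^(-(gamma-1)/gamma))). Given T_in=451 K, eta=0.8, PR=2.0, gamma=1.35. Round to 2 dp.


T_out = T_in * (1 - eta * (1 - PR^(-(gamma-1)/gamma)))
Exponent = -(1.35-1)/1.35 = -0.25925926
PR^exp = 2.0^(-0.25925926) = 0.83551680
Factor = 1 - 0.8*(1 - 0.83551680) = 0.86841344
T_out = 451 * 0.86841344 = 391.65 K


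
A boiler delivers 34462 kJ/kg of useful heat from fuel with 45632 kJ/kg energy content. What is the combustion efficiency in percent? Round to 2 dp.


Efficiency = (Q_useful / Q_fuel) * 100
Efficiency = (34462 / 45632) * 100
Efficiency = 0.7552 * 100 = 75.52%


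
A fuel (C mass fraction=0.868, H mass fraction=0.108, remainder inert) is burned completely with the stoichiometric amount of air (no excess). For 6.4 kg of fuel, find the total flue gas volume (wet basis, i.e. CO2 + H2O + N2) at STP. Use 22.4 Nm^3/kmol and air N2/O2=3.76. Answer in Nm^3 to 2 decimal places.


Per kg fuel: CO2 = (C/12 kmol)*22.4 = (0.868/12)*22.4 = 1.62027 Nm^3
Per kg fuel: H2O = (H/2 kmol)*22.4 = (0.108/2)*22.4 = 1.20960 Nm^3
O2 needed per kg fuel = C/12 + H/4 = 0.868/12 + 0.108/4 = 0.09933333 kmol
Per kg fuel: N2 = O2*3.76*22.4 = 0.09933333*3.76*22.4 = 8.36625 Nm^3
Total per kg = 1.62027 + 1.20960 + 8.36625 = 11.19612 Nm^3
Total = 11.19612 * 6.4 = 71.66 Nm^3


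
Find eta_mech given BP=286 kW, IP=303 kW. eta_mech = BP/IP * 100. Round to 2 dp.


eta_mech = (BP / IP) * 100
Ratio = 286 / 303 = 0.9439
eta_mech = 0.9439 * 100 = 94.39%


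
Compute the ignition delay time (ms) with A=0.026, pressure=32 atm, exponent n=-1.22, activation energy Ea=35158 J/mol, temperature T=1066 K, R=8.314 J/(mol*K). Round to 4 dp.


tau = A * P^n * exp(Ea/(R*T))
P^n = 32^(-1.22) = 0.01457864
Ea/(R*T) = 35158/(8.314*1066) = 3.966952
exp(Ea/(R*T)) = 52.823276
tau = 0.026 * 0.01457864 * 52.823276 = 0.0200 ms


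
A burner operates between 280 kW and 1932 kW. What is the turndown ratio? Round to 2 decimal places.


TDR = Q_max / Q_min
TDR = 1932 / 280 = 6.90


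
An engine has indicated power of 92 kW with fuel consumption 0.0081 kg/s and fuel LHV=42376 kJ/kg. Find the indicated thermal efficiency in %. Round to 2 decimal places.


eta_ith = (IP / (mf * LHV)) * 100
Denominator = 0.0081 * 42376 = 343.2456 kW
eta_ith = (92 / 343.2456) * 100 = 26.80%


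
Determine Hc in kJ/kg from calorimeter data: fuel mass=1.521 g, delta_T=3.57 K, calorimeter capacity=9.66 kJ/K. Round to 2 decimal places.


Hc = C_cal * delta_T / m_fuel
Q_released = 9.66 * 3.57 = 34.4862 kJ
m_fuel = 1.521 g = 1.521/1000 kg = 0.001521 kg
Hc = 34.4862 / 0.001521 = 22673.37 kJ/kg


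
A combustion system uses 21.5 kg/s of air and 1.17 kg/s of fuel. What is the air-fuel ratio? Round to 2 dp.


AFR = m_air / m_fuel
AFR = 21.5 / 1.17 = 18.38


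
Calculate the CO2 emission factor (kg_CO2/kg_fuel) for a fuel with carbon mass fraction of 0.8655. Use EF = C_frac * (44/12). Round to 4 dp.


EF = C_frac * (M_CO2 / M_C)
EF = 0.8655 * (44/12)
EF = 0.8655 * 3.666667 = 3.1735 kg_CO2/kg_fuel


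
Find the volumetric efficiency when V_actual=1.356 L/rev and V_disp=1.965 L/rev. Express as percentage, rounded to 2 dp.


eta_v = (V_actual / V_disp) * 100
Ratio = 1.356 / 1.965 = 0.6901
eta_v = 0.6901 * 100 = 69.01%


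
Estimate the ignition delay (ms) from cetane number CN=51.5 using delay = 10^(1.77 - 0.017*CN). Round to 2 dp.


delay = 10^(1.77 - 0.017*CN)
Exponent = 1.77 - 0.017*51.5 = 0.8945
delay = 10^0.8945 = 7.84 ms


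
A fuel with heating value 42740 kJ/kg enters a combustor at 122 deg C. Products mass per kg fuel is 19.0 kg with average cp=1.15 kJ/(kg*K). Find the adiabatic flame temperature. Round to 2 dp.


T_ad = T_in + Hc / (m_p * cp)
Denominator = 19.0 * 1.15 = 21.8500
Temperature rise = 42740 / 21.8500 = 1956.06 K
T_ad = 122 + 1956.06 = 2078.06 deg C


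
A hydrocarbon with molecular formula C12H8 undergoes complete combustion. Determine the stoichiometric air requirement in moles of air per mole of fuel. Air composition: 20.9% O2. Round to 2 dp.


Balanced combustion: C12H8 + 14 O2 -> 12 CO2 + 4 H2O
O2 needed = C + H/4 = 12 + 8/4 = 14.00 moles
Air moles = O2 / 0.209 = 14.00 / 0.209 = 66.99 moles air


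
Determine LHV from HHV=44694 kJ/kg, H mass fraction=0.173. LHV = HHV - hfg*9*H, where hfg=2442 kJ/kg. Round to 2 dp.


LHV = HHV - hfg * 9 * H
Water correction = 2442 * 9 * 0.173 = 3802.194 kJ/kg
LHV = 44694 - 3802.194 = 40891.81 kJ/kg


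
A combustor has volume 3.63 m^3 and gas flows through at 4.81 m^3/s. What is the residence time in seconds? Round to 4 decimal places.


tau = V / Q_flow
tau = 3.63 / 4.81 = 0.7547 s


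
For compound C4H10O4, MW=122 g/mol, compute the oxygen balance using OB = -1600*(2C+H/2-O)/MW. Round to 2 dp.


OB = -1600 * (2C + H/2 - O) / MW
Inner = 2*4 + 10/2 - 4 = 9.00
OB = -1600 * 9.00 / 122 = -118.03%


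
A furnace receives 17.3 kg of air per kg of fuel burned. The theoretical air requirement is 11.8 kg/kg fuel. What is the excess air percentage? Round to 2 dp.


Excess air = actual - stoichiometric = 17.3 - 11.8 = 5.50 kg/kg fuel
Excess air % = (excess / stoich) * 100 = (5.50 / 11.8) * 100 = 46.61%


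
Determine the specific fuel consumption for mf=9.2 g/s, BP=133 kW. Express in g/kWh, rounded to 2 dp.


SFC = (mf / BP) * 3600
Rate = 9.2 / 133 = 0.069173 g/(s*kW)
SFC = 0.069173 * 3600 = 249.02 g/kWh


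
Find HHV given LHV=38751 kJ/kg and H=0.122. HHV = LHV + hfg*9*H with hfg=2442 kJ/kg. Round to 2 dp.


HHV = LHV + hfg * 9 * H
Water addition = 2442 * 9 * 0.122 = 2681.316 kJ/kg
HHV = 38751 + 2681.316 = 41432.32 kJ/kg


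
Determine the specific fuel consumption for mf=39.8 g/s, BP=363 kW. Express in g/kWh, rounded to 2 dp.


SFC = (mf / BP) * 3600
Rate = 39.8 / 363 = 0.109642 g/(s*kW)
SFC = 0.109642 * 3600 = 394.71 g/kWh


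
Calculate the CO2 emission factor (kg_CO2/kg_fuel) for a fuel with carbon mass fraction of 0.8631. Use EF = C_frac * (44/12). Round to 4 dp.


EF = C_frac * (M_CO2 / M_C)
EF = 0.8631 * (44/12)
EF = 0.8631 * 3.666667 = 3.1647 kg_CO2/kg_fuel


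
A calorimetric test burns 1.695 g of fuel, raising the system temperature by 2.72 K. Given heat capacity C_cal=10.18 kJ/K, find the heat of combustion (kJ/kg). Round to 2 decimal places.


Hc = C_cal * delta_T / m_fuel
Q_released = 10.18 * 2.72 = 27.6896 kJ
m_fuel = 1.695 g = 1.695/1000 kg = 0.001695 kg
Hc = 27.6896 / 0.001695 = 16336.05 kJ/kg


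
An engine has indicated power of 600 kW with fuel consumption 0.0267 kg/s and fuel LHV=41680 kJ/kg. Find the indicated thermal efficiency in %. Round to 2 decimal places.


eta_ith = (IP / (mf * LHV)) * 100
Denominator = 0.0267 * 41680 = 1112.8560 kW
eta_ith = (600 / 1112.8560) * 100 = 53.92%


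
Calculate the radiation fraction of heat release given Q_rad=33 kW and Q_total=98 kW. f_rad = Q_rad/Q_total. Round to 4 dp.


f_rad = Q_rad / Q_total
f_rad = 33 / 98 = 0.3367


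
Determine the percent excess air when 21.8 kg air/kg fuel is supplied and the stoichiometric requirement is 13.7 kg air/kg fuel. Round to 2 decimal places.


Excess air = actual - stoichiometric = 21.8 - 13.7 = 8.10 kg/kg fuel
Excess air % = (excess / stoich) * 100 = (8.10 / 13.7) * 100 = 59.12%


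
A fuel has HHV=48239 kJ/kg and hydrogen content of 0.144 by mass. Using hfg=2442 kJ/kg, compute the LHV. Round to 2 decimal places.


LHV = HHV - hfg * 9 * H
Water correction = 2442 * 9 * 0.144 = 3164.832 kJ/kg
LHV = 48239 - 3164.832 = 45074.17 kJ/kg


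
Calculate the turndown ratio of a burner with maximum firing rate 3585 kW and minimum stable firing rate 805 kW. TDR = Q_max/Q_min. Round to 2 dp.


TDR = Q_max / Q_min
TDR = 3585 / 805 = 4.45


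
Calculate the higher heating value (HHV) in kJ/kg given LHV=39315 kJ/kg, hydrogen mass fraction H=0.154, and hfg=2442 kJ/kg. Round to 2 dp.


HHV = LHV + hfg * 9 * H
Water addition = 2442 * 9 * 0.154 = 3384.612 kJ/kg
HHV = 39315 + 3384.612 = 42699.61 kJ/kg


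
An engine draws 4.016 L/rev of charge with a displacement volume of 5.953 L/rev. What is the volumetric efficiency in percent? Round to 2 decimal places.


eta_v = (V_actual / V_disp) * 100
Ratio = 4.016 / 5.953 = 0.6746
eta_v = 0.6746 * 100 = 67.46%


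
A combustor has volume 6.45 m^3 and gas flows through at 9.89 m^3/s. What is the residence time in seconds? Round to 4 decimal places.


tau = V / Q_flow
tau = 6.45 / 9.89 = 0.6522 s


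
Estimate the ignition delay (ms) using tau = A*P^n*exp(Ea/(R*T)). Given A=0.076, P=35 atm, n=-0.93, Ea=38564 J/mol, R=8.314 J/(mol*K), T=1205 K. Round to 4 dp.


tau = A * P^n * exp(Ea/(R*T))
P^n = 35^(-0.93) = 0.03664517
Ea/(R*T) = 38564/(8.314*1205) = 3.849329
exp(Ea/(R*T)) = 46.961531
tau = 0.076 * 0.03664517 * 46.961531 = 0.1308 ms


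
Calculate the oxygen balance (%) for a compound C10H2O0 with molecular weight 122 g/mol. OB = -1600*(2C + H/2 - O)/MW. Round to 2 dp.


OB = -1600 * (2C + H/2 - O) / MW
Inner = 2*10 + 2/2 - 0 = 21.00
OB = -1600 * 21.00 / 122 = -275.41%


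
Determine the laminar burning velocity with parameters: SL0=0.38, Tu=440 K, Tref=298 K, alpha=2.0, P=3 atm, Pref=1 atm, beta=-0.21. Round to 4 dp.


SL = SL0 * (Tu/Tref)^alpha * (P/Pref)^beta
T ratio = 440/298 = 1.47651007
(T ratio)^alpha = 1.47651007^2.0 = 2.180082
(P/Pref)^beta = 3^(-0.21) = 0.793971
SL = 0.38 * 2.180082 * 0.793971 = 0.6578 m/s


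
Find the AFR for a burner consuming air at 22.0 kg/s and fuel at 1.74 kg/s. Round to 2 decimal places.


AFR = m_air / m_fuel
AFR = 22.0 / 1.74 = 12.64


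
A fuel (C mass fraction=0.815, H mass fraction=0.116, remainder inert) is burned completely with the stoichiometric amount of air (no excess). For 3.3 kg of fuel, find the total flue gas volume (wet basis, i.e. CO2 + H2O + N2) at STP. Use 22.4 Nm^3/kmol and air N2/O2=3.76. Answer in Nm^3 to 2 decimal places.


Per kg fuel: CO2 = (C/12 kmol)*22.4 = (0.815/12)*22.4 = 1.52133 Nm^3
Per kg fuel: H2O = (H/2 kmol)*22.4 = (0.116/2)*22.4 = 1.29920 Nm^3
O2 needed per kg fuel = C/12 + H/4 = 0.815/12 + 0.116/4 = 0.09691667 kmol
Per kg fuel: N2 = O2*3.76*22.4 = 0.09691667*3.76*22.4 = 8.16271 Nm^3
Total per kg = 1.52133 + 1.29920 + 8.16271 = 10.98324 Nm^3
Total = 10.98324 * 3.3 = 36.24 Nm^3


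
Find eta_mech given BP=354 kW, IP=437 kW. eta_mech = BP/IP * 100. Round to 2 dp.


eta_mech = (BP / IP) * 100
Ratio = 354 / 437 = 0.8101
eta_mech = 0.8101 * 100 = 81.01%


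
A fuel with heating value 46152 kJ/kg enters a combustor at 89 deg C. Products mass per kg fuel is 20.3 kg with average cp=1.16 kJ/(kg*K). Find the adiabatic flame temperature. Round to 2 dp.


T_ad = T_in + Hc / (m_p * cp)
Denominator = 20.3 * 1.16 = 23.5480
Temperature rise = 46152 / 23.5480 = 1959.91 K
T_ad = 89 + 1959.91 = 2048.91 deg C


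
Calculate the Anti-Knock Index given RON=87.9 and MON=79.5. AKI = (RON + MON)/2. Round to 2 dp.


AKI = (RON + MON) / 2
AKI = (87.9 + 79.5) / 2
AKI = 167.4 / 2 = 83.70


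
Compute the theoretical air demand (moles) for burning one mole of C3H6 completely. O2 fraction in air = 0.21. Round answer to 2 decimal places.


Balanced combustion: C3H6 + 4.5 O2 -> 3 CO2 + 3 H2O
O2 needed = C + H/4 = 3 + 6/4 = 4.50 moles
Air moles = O2 / 0.21 = 4.50 / 0.21 = 21.43 moles air


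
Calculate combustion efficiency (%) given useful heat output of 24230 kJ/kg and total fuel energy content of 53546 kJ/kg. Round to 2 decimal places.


Efficiency = (Q_useful / Q_fuel) * 100
Efficiency = (24230 / 53546) * 100
Efficiency = 0.4525 * 100 = 45.25%


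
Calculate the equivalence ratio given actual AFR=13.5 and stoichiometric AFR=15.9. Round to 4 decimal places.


phi = AFR_stoich / AFR_actual
phi = 15.9 / 13.5 = 1.1778


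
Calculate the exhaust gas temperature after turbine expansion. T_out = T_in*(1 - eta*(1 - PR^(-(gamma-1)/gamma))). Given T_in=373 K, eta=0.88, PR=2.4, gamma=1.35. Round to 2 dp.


T_out = T_in * (1 - eta * (1 - PR^(-(gamma-1)/gamma)))
Exponent = -(1.35-1)/1.35 = -0.25925926
PR^exp = 2.4^(-0.25925926) = 0.79694200
Factor = 1 - 0.88*(1 - 0.79694200) = 0.82130896
T_out = 373 * 0.82130896 = 306.35 K


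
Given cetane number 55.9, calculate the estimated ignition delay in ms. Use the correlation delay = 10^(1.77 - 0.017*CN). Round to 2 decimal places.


delay = 10^(1.77 - 0.017*CN)
Exponent = 1.77 - 0.017*55.9 = 0.8197
delay = 10^0.8197 = 6.60 ms


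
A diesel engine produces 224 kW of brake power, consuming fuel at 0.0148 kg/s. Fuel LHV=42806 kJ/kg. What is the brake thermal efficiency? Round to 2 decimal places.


eta_BTE = (BP / (mf * LHV)) * 100
Denominator = 0.0148 * 42806 = 633.5288 kW
eta_BTE = (224 / 633.5288) * 100 = 35.36%


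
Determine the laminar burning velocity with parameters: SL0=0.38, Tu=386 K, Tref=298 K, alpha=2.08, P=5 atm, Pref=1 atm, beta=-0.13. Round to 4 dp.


SL = SL0 * (Tu/Tref)^alpha * (P/Pref)^beta
T ratio = 386/298 = 1.29530201
(T ratio)^alpha = 1.29530201^2.08 = 1.712899
(P/Pref)^beta = 5^(-0.13) = 0.811211
SL = 0.38 * 1.712899 * 0.811211 = 0.5280 m/s


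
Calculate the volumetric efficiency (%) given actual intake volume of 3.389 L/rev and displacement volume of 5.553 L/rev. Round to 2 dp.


eta_v = (V_actual / V_disp) * 100
Ratio = 3.389 / 5.553 = 0.6103
eta_v = 0.6103 * 100 = 61.03%


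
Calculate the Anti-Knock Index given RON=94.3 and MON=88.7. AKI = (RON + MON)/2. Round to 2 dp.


AKI = (RON + MON) / 2
AKI = (94.3 + 88.7) / 2
AKI = 183.0 / 2 = 91.50


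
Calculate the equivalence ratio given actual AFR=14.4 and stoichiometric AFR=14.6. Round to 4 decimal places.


phi = AFR_stoich / AFR_actual
phi = 14.6 / 14.4 = 1.0139


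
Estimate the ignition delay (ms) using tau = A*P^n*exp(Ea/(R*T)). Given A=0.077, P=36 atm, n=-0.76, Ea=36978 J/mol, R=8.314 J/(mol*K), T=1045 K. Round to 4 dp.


tau = A * P^n * exp(Ea/(R*T))
P^n = 36^(-0.76) = 0.06564628
Ea/(R*T) = 36978/(8.314*1045) = 4.256152
exp(Ea/(R*T)) = 70.538015
tau = 0.077 * 0.06564628 * 70.538015 = 0.3566 ms


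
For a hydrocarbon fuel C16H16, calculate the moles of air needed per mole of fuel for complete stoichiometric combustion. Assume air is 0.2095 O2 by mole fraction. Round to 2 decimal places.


Balanced combustion: C16H16 + 20 O2 -> 16 CO2 + 8 H2O
O2 needed = C + H/4 = 16 + 16/4 = 20.00 moles
Air moles = O2 / 0.2095 = 20.00 / 0.2095 = 95.47 moles air


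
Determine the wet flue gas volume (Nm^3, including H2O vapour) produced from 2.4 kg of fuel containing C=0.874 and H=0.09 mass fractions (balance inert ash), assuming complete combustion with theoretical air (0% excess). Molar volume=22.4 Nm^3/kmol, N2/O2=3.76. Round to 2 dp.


Per kg fuel: CO2 = (C/12 kmol)*22.4 = (0.874/12)*22.4 = 1.63147 Nm^3
Per kg fuel: H2O = (H/2 kmol)*22.4 = (0.09/2)*22.4 = 1.00800 Nm^3
O2 needed per kg fuel = C/12 + H/4 = 0.874/12 + 0.09/4 = 0.09533333 kmol
Per kg fuel: N2 = O2*3.76*22.4 = 0.09533333*3.76*22.4 = 8.02935 Nm^3
Total per kg = 1.63147 + 1.00800 + 8.02935 = 10.66882 Nm^3
Total = 10.66882 * 2.4 = 25.61 Nm^3


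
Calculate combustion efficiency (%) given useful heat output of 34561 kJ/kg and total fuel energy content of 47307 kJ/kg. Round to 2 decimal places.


Efficiency = (Q_useful / Q_fuel) * 100
Efficiency = (34561 / 47307) * 100
Efficiency = 0.7306 * 100 = 73.06%


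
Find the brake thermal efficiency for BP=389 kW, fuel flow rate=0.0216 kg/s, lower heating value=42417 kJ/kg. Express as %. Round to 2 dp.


eta_BTE = (BP / (mf * LHV)) * 100
Denominator = 0.0216 * 42417 = 916.2072 kW
eta_BTE = (389 / 916.2072) * 100 = 42.46%


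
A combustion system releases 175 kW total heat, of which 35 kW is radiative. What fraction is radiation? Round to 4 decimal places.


f_rad = Q_rad / Q_total
f_rad = 35 / 175 = 0.2000


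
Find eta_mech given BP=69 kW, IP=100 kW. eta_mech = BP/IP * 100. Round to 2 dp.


eta_mech = (BP / IP) * 100
Ratio = 69 / 100 = 0.6900
eta_mech = 0.6900 * 100 = 69.00%


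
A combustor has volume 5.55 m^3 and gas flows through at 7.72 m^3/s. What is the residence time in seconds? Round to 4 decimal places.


tau = V / Q_flow
tau = 5.55 / 7.72 = 0.7189 s


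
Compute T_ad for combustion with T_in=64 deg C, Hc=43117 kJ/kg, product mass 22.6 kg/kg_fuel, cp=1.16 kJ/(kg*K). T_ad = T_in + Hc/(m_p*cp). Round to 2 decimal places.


T_ad = T_in + Hc / (m_p * cp)
Denominator = 22.6 * 1.16 = 26.2160
Temperature rise = 43117 / 26.2160 = 1644.68 K
T_ad = 64 + 1644.68 = 1708.68 deg C


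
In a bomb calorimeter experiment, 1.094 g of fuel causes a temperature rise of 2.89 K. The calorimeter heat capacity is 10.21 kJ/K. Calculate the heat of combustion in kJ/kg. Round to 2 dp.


Hc = C_cal * delta_T / m_fuel
Q_released = 10.21 * 2.89 = 29.5069 kJ
m_fuel = 1.094 g = 1.094/1000 kg = 0.001094 kg
Hc = 29.5069 / 0.001094 = 26971.57 kJ/kg


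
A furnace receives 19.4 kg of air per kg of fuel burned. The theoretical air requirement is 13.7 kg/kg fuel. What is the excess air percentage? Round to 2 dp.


Excess air = actual - stoichiometric = 19.4 - 13.7 = 5.70 kg/kg fuel
Excess air % = (excess / stoich) * 100 = (5.70 / 13.7) * 100 = 41.61%


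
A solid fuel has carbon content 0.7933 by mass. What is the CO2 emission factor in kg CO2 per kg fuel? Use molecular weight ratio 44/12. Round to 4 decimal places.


EF = C_frac * (M_CO2 / M_C)
EF = 0.7933 * (44/12)
EF = 0.7933 * 3.666667 = 2.9088 kg_CO2/kg_fuel


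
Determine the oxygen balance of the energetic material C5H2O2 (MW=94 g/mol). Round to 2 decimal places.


OB = -1600 * (2C + H/2 - O) / MW
Inner = 2*5 + 2/2 - 2 = 9.00
OB = -1600 * 9.00 / 94 = -153.19%


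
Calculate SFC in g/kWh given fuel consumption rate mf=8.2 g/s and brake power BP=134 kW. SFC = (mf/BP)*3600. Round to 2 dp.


SFC = (mf / BP) * 3600
Rate = 8.2 / 134 = 0.061194 g/(s*kW)
SFC = 0.061194 * 3600 = 220.30 g/kWh


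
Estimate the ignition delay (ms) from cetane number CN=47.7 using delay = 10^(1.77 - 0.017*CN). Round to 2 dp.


delay = 10^(1.77 - 0.017*CN)
Exponent = 1.77 - 0.017*47.7 = 0.9591
delay = 10^0.9591 = 9.10 ms


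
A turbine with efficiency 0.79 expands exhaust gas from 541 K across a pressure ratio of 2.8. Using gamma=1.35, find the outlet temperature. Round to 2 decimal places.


T_out = T_in * (1 - eta * (1 - PR^(-(gamma-1)/gamma)))
Exponent = -(1.35-1)/1.35 = -0.25925926
PR^exp = 2.8^(-0.25925926) = 0.76572026
Factor = 1 - 0.79*(1 - 0.76572026) = 0.81491901
T_out = 541 * 0.81491901 = 440.87 K


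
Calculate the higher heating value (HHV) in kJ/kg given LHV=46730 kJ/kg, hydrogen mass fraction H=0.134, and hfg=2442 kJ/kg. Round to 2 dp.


HHV = LHV + hfg * 9 * H
Water addition = 2442 * 9 * 0.134 = 2945.052 kJ/kg
HHV = 46730 + 2945.052 = 49675.05 kJ/kg


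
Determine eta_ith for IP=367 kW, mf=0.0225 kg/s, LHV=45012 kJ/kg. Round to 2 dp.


eta_ith = (IP / (mf * LHV)) * 100
Denominator = 0.0225 * 45012 = 1012.7700 kW
eta_ith = (367 / 1012.7700) * 100 = 36.24%


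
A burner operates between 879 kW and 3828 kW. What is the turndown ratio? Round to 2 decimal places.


TDR = Q_max / Q_min
TDR = 3828 / 879 = 4.35


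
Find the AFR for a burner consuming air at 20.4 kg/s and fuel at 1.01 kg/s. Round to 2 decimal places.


AFR = m_air / m_fuel
AFR = 20.4 / 1.01 = 20.20


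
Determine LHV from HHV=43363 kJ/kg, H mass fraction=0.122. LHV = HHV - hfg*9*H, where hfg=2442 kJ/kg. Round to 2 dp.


LHV = HHV - hfg * 9 * H
Water correction = 2442 * 9 * 0.122 = 2681.316 kJ/kg
LHV = 43363 - 2681.316 = 40681.68 kJ/kg


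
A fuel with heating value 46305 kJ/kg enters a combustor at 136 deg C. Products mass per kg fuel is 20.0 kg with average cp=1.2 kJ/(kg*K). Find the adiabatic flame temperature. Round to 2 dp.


T_ad = T_in + Hc / (m_p * cp)
Denominator = 20.0 * 1.2 = 24.0000
Temperature rise = 46305 / 24.0000 = 1929.38 K
T_ad = 136 + 1929.38 = 2065.38 deg C


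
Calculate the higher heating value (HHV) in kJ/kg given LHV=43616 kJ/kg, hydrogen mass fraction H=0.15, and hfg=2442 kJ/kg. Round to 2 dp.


HHV = LHV + hfg * 9 * H
Water addition = 2442 * 9 * 0.15 = 3296.700 kJ/kg
HHV = 43616 + 3296.700 = 46912.70 kJ/kg


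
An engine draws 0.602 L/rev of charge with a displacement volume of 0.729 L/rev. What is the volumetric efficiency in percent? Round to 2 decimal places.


eta_v = (V_actual / V_disp) * 100
Ratio = 0.602 / 0.729 = 0.8258
eta_v = 0.8258 * 100 = 82.58%


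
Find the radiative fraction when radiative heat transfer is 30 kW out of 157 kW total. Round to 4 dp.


f_rad = Q_rad / Q_total
f_rad = 30 / 157 = 0.1911


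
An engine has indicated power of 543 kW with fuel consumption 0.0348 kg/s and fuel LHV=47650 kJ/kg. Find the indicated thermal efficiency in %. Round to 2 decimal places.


eta_ith = (IP / (mf * LHV)) * 100
Denominator = 0.0348 * 47650 = 1658.2200 kW
eta_ith = (543 / 1658.2200) * 100 = 32.75%


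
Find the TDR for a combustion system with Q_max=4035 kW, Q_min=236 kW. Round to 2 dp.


TDR = Q_max / Q_min
TDR = 4035 / 236 = 17.10


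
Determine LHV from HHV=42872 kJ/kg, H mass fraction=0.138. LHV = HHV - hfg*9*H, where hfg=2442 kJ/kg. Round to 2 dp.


LHV = HHV - hfg * 9 * H
Water correction = 2442 * 9 * 0.138 = 3032.964 kJ/kg
LHV = 42872 - 3032.964 = 39839.04 kJ/kg


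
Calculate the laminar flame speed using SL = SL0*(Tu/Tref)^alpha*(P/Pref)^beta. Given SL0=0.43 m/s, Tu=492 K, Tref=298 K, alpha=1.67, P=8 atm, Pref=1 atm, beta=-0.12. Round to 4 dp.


SL = SL0 * (Tu/Tref)^alpha * (P/Pref)^beta
T ratio = 492/298 = 1.65100671
(T ratio)^alpha = 1.65100671^1.67 = 2.310152
(P/Pref)^beta = 8^(-0.12) = 0.779165
SL = 0.43 * 2.310152 * 0.779165 = 0.7740 m/s


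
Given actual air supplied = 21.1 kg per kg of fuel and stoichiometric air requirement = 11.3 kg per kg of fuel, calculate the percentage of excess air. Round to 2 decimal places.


Excess air = actual - stoichiometric = 21.1 - 11.3 = 9.80 kg/kg fuel
Excess air % = (excess / stoich) * 100 = (9.80 / 11.3) * 100 = 86.73%


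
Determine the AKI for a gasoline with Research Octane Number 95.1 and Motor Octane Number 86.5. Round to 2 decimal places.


AKI = (RON + MON) / 2
AKI = (95.1 + 86.5) / 2
AKI = 181.6 / 2 = 90.80


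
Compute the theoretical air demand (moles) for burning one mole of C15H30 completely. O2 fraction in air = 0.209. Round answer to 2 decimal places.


Balanced combustion: C15H30 + 22.5 O2 -> 15 CO2 + 15 H2O
O2 needed = C + H/4 = 15 + 30/4 = 22.50 moles
Air moles = O2 / 0.209 = 22.50 / 0.209 = 107.66 moles air


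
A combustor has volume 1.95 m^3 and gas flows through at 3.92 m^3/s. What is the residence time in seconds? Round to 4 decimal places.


tau = V / Q_flow
tau = 1.95 / 3.92 = 0.4974 s


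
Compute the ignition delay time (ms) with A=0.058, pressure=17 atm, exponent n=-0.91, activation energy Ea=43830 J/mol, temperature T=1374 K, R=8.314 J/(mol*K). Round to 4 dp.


tau = A * P^n * exp(Ea/(R*T))
P^n = 17^(-0.91) = 0.07590869
Ea/(R*T) = 43830/(8.314*1374) = 3.836849
exp(Ea/(R*T)) = 46.379107
tau = 0.058 * 0.07590869 * 46.379107 = 0.2042 ms


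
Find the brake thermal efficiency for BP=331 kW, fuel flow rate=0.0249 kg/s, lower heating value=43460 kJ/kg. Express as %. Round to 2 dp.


eta_BTE = (BP / (mf * LHV)) * 100
Denominator = 0.0249 * 43460 = 1082.1540 kW
eta_BTE = (331 / 1082.1540) * 100 = 30.59%


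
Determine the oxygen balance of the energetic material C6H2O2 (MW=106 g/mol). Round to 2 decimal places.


OB = -1600 * (2C + H/2 - O) / MW
Inner = 2*6 + 2/2 - 2 = 11.00
OB = -1600 * 11.00 / 106 = -166.04%


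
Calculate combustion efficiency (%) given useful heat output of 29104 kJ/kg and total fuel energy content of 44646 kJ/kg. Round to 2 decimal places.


Efficiency = (Q_useful / Q_fuel) * 100
Efficiency = (29104 / 44646) * 100
Efficiency = 0.6519 * 100 = 65.19%


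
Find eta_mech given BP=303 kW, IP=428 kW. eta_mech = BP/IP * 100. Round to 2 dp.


eta_mech = (BP / IP) * 100
Ratio = 303 / 428 = 0.7079
eta_mech = 0.7079 * 100 = 70.79%


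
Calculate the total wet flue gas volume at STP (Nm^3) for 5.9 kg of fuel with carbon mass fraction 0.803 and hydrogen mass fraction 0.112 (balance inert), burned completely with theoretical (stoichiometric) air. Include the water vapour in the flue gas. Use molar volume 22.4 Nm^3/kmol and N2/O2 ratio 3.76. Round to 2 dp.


Per kg fuel: CO2 = (C/12 kmol)*22.4 = (0.803/12)*22.4 = 1.49893 Nm^3
Per kg fuel: H2O = (H/2 kmol)*22.4 = (0.112/2)*22.4 = 1.25440 Nm^3
O2 needed per kg fuel = C/12 + H/4 = 0.803/12 + 0.112/4 = 0.09491667 kmol
Per kg fuel: N2 = O2*3.76*22.4 = 0.09491667*3.76*22.4 = 7.99426 Nm^3
Total per kg = 1.49893 + 1.25440 + 7.99426 = 10.74759 Nm^3
Total = 10.74759 * 5.9 = 63.41 Nm^3


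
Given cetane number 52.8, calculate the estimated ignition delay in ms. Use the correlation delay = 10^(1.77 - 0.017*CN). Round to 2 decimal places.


delay = 10^(1.77 - 0.017*CN)
Exponent = 1.77 - 0.017*52.8 = 0.8724
delay = 10^0.8724 = 7.45 ms


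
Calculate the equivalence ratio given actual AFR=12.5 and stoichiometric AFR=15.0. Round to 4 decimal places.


phi = AFR_stoich / AFR_actual
phi = 15.0 / 12.5 = 1.2000


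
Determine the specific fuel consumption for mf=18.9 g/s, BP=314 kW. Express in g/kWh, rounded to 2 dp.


SFC = (mf / BP) * 3600
Rate = 18.9 / 314 = 0.060191 g/(s*kW)
SFC = 0.060191 * 3600 = 216.69 g/kWh
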